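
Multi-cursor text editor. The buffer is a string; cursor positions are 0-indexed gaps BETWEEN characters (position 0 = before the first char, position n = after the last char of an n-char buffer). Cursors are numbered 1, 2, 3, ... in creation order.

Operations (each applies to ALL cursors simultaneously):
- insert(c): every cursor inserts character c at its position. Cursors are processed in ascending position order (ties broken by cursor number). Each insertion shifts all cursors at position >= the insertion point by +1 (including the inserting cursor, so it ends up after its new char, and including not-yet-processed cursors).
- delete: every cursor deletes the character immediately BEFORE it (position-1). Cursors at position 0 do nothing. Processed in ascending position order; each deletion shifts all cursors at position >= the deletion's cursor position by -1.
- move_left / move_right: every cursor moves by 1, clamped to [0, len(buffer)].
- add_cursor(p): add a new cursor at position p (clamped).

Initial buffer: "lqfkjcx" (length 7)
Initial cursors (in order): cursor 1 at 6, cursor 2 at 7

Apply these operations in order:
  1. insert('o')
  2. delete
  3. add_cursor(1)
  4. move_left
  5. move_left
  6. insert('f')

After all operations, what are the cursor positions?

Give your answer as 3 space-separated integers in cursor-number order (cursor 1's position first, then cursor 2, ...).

After op 1 (insert('o')): buffer="lqfkjcoxo" (len 9), cursors c1@7 c2@9, authorship ......1.2
After op 2 (delete): buffer="lqfkjcx" (len 7), cursors c1@6 c2@7, authorship .......
After op 3 (add_cursor(1)): buffer="lqfkjcx" (len 7), cursors c3@1 c1@6 c2@7, authorship .......
After op 4 (move_left): buffer="lqfkjcx" (len 7), cursors c3@0 c1@5 c2@6, authorship .......
After op 5 (move_left): buffer="lqfkjcx" (len 7), cursors c3@0 c1@4 c2@5, authorship .......
After op 6 (insert('f')): buffer="flqfkfjfcx" (len 10), cursors c3@1 c1@6 c2@8, authorship 3....1.2..

Answer: 6 8 1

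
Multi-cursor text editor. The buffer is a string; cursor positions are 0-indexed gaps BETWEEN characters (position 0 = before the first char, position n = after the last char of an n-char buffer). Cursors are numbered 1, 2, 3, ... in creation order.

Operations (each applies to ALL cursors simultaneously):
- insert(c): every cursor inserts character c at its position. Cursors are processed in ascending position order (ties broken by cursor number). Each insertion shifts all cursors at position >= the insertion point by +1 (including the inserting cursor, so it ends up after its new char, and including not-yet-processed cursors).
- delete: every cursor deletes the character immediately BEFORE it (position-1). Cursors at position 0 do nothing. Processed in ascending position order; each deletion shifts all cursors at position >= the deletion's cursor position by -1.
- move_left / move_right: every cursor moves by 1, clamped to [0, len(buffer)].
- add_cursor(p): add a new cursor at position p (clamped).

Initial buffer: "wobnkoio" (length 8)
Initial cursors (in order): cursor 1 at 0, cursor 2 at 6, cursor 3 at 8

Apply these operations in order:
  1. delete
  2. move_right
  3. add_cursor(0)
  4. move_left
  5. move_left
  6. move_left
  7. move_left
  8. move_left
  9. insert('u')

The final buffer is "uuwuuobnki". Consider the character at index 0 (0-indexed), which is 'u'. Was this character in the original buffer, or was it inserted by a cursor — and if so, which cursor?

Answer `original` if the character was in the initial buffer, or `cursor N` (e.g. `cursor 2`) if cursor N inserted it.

After op 1 (delete): buffer="wobnki" (len 6), cursors c1@0 c2@5 c3@6, authorship ......
After op 2 (move_right): buffer="wobnki" (len 6), cursors c1@1 c2@6 c3@6, authorship ......
After op 3 (add_cursor(0)): buffer="wobnki" (len 6), cursors c4@0 c1@1 c2@6 c3@6, authorship ......
After op 4 (move_left): buffer="wobnki" (len 6), cursors c1@0 c4@0 c2@5 c3@5, authorship ......
After op 5 (move_left): buffer="wobnki" (len 6), cursors c1@0 c4@0 c2@4 c3@4, authorship ......
After op 6 (move_left): buffer="wobnki" (len 6), cursors c1@0 c4@0 c2@3 c3@3, authorship ......
After op 7 (move_left): buffer="wobnki" (len 6), cursors c1@0 c4@0 c2@2 c3@2, authorship ......
After op 8 (move_left): buffer="wobnki" (len 6), cursors c1@0 c4@0 c2@1 c3@1, authorship ......
After op 9 (insert('u')): buffer="uuwuuobnki" (len 10), cursors c1@2 c4@2 c2@5 c3@5, authorship 14.23.....
Authorship (.=original, N=cursor N): 1 4 . 2 3 . . . . .
Index 0: author = 1

Answer: cursor 1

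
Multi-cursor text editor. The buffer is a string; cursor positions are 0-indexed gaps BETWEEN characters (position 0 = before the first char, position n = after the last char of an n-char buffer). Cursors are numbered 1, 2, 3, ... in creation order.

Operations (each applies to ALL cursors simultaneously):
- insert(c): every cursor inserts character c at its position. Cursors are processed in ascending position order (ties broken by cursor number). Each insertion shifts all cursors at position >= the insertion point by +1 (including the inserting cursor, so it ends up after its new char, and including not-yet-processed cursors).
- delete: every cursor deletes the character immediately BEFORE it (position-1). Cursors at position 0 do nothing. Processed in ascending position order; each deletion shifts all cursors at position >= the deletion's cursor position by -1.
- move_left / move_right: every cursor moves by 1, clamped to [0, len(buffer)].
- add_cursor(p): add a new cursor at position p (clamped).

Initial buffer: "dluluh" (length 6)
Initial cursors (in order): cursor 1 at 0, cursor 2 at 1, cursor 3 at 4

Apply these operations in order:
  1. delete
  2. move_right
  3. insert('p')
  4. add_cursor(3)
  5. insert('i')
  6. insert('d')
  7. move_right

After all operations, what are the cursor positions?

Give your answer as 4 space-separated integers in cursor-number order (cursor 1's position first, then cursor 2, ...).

After op 1 (delete): buffer="luuh" (len 4), cursors c1@0 c2@0 c3@2, authorship ....
After op 2 (move_right): buffer="luuh" (len 4), cursors c1@1 c2@1 c3@3, authorship ....
After op 3 (insert('p')): buffer="lppuuph" (len 7), cursors c1@3 c2@3 c3@6, authorship .12..3.
After op 4 (add_cursor(3)): buffer="lppuuph" (len 7), cursors c1@3 c2@3 c4@3 c3@6, authorship .12..3.
After op 5 (insert('i')): buffer="lppiiiuupih" (len 11), cursors c1@6 c2@6 c4@6 c3@10, authorship .12124..33.
After op 6 (insert('d')): buffer="lppiiiddduupidh" (len 15), cursors c1@9 c2@9 c4@9 c3@14, authorship .12124124..333.
After op 7 (move_right): buffer="lppiiiddduupidh" (len 15), cursors c1@10 c2@10 c4@10 c3@15, authorship .12124124..333.

Answer: 10 10 15 10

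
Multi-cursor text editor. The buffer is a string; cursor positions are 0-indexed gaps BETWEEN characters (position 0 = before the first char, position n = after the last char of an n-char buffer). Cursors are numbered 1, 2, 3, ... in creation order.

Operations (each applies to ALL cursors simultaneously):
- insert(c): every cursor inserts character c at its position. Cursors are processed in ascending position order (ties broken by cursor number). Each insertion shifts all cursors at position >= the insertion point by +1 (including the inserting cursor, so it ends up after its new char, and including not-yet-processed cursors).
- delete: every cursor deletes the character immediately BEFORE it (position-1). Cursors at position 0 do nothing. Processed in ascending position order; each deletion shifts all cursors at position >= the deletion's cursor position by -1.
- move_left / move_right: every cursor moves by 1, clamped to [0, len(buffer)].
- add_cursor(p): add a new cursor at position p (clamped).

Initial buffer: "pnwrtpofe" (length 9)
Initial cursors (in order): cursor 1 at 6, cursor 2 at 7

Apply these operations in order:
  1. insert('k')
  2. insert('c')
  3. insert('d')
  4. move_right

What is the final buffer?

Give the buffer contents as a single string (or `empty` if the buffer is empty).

Answer: pnwrtpkcdokcdfe

Derivation:
After op 1 (insert('k')): buffer="pnwrtpkokfe" (len 11), cursors c1@7 c2@9, authorship ......1.2..
After op 2 (insert('c')): buffer="pnwrtpkcokcfe" (len 13), cursors c1@8 c2@11, authorship ......11.22..
After op 3 (insert('d')): buffer="pnwrtpkcdokcdfe" (len 15), cursors c1@9 c2@13, authorship ......111.222..
After op 4 (move_right): buffer="pnwrtpkcdokcdfe" (len 15), cursors c1@10 c2@14, authorship ......111.222..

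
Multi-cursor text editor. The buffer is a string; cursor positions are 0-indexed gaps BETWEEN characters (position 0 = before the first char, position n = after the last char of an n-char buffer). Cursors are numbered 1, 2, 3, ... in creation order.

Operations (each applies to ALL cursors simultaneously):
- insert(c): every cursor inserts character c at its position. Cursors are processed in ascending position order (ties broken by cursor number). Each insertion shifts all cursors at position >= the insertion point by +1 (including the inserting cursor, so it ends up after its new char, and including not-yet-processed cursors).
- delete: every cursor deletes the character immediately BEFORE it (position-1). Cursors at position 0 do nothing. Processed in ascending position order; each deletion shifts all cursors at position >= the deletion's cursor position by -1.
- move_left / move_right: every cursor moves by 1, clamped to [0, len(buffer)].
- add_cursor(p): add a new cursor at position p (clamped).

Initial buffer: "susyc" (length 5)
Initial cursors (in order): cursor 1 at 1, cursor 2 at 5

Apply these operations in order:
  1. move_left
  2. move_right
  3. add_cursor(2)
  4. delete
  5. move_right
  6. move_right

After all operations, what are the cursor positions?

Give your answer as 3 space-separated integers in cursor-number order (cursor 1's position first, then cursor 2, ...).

Answer: 2 2 2

Derivation:
After op 1 (move_left): buffer="susyc" (len 5), cursors c1@0 c2@4, authorship .....
After op 2 (move_right): buffer="susyc" (len 5), cursors c1@1 c2@5, authorship .....
After op 3 (add_cursor(2)): buffer="susyc" (len 5), cursors c1@1 c3@2 c2@5, authorship .....
After op 4 (delete): buffer="sy" (len 2), cursors c1@0 c3@0 c2@2, authorship ..
After op 5 (move_right): buffer="sy" (len 2), cursors c1@1 c3@1 c2@2, authorship ..
After op 6 (move_right): buffer="sy" (len 2), cursors c1@2 c2@2 c3@2, authorship ..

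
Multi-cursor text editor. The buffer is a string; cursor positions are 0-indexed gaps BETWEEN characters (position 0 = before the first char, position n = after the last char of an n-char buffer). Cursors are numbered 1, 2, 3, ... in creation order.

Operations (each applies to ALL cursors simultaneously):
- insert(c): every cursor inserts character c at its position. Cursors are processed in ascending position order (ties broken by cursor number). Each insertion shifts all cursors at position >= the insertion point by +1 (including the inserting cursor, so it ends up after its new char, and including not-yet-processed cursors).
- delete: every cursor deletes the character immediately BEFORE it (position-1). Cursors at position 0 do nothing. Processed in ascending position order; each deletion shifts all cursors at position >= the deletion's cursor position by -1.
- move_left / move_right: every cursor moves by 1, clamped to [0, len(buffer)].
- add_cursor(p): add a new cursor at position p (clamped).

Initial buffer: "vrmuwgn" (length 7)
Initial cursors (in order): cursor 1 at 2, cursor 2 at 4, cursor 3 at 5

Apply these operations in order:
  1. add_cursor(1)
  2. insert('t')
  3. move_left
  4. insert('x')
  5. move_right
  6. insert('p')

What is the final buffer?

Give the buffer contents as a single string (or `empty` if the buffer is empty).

After op 1 (add_cursor(1)): buffer="vrmuwgn" (len 7), cursors c4@1 c1@2 c2@4 c3@5, authorship .......
After op 2 (insert('t')): buffer="vtrtmutwtgn" (len 11), cursors c4@2 c1@4 c2@7 c3@9, authorship .4.1..2.3..
After op 3 (move_left): buffer="vtrtmutwtgn" (len 11), cursors c4@1 c1@3 c2@6 c3@8, authorship .4.1..2.3..
After op 4 (insert('x')): buffer="vxtrxtmuxtwxtgn" (len 15), cursors c4@2 c1@5 c2@9 c3@12, authorship .44.11..22.33..
After op 5 (move_right): buffer="vxtrxtmuxtwxtgn" (len 15), cursors c4@3 c1@6 c2@10 c3@13, authorship .44.11..22.33..
After op 6 (insert('p')): buffer="vxtprxtpmuxtpwxtpgn" (len 19), cursors c4@4 c1@8 c2@13 c3@17, authorship .444.111..222.333..

Answer: vxtprxtpmuxtpwxtpgn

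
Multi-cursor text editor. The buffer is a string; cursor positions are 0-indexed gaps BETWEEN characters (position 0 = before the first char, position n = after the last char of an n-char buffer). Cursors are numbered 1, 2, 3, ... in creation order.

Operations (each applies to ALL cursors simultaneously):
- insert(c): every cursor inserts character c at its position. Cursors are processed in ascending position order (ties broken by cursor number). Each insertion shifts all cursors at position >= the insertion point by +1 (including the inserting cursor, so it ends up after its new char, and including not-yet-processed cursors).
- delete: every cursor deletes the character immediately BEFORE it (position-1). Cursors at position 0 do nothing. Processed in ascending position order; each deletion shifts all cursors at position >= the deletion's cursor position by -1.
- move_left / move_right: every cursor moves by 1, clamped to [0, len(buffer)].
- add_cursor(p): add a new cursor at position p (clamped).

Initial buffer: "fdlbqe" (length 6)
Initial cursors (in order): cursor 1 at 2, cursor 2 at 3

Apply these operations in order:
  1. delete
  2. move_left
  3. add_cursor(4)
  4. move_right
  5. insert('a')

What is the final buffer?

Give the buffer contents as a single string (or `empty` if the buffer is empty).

After op 1 (delete): buffer="fbqe" (len 4), cursors c1@1 c2@1, authorship ....
After op 2 (move_left): buffer="fbqe" (len 4), cursors c1@0 c2@0, authorship ....
After op 3 (add_cursor(4)): buffer="fbqe" (len 4), cursors c1@0 c2@0 c3@4, authorship ....
After op 4 (move_right): buffer="fbqe" (len 4), cursors c1@1 c2@1 c3@4, authorship ....
After op 5 (insert('a')): buffer="faabqea" (len 7), cursors c1@3 c2@3 c3@7, authorship .12...3

Answer: faabqea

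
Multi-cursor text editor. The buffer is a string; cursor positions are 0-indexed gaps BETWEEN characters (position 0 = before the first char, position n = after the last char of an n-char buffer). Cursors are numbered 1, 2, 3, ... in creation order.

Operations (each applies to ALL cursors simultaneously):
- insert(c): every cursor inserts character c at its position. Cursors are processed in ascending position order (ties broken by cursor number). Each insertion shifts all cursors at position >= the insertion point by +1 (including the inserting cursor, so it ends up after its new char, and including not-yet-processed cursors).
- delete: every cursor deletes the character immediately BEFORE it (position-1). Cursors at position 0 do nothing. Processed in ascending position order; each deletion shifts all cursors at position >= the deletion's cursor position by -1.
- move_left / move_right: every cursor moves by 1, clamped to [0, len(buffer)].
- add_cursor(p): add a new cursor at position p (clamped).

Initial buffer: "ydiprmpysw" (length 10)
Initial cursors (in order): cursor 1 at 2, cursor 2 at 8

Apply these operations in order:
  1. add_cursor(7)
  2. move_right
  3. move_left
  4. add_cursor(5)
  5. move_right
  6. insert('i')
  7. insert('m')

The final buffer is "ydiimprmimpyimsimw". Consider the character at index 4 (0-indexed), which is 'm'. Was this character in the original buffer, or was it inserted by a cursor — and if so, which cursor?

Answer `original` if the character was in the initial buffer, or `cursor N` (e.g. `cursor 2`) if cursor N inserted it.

After op 1 (add_cursor(7)): buffer="ydiprmpysw" (len 10), cursors c1@2 c3@7 c2@8, authorship ..........
After op 2 (move_right): buffer="ydiprmpysw" (len 10), cursors c1@3 c3@8 c2@9, authorship ..........
After op 3 (move_left): buffer="ydiprmpysw" (len 10), cursors c1@2 c3@7 c2@8, authorship ..........
After op 4 (add_cursor(5)): buffer="ydiprmpysw" (len 10), cursors c1@2 c4@5 c3@7 c2@8, authorship ..........
After op 5 (move_right): buffer="ydiprmpysw" (len 10), cursors c1@3 c4@6 c3@8 c2@9, authorship ..........
After op 6 (insert('i')): buffer="ydiiprmipyisiw" (len 14), cursors c1@4 c4@8 c3@11 c2@13, authorship ...1...4..3.2.
After op 7 (insert('m')): buffer="ydiimprmimpyimsimw" (len 18), cursors c1@5 c4@10 c3@14 c2@17, authorship ...11...44..33.22.
Authorship (.=original, N=cursor N): . . . 1 1 . . . 4 4 . . 3 3 . 2 2 .
Index 4: author = 1

Answer: cursor 1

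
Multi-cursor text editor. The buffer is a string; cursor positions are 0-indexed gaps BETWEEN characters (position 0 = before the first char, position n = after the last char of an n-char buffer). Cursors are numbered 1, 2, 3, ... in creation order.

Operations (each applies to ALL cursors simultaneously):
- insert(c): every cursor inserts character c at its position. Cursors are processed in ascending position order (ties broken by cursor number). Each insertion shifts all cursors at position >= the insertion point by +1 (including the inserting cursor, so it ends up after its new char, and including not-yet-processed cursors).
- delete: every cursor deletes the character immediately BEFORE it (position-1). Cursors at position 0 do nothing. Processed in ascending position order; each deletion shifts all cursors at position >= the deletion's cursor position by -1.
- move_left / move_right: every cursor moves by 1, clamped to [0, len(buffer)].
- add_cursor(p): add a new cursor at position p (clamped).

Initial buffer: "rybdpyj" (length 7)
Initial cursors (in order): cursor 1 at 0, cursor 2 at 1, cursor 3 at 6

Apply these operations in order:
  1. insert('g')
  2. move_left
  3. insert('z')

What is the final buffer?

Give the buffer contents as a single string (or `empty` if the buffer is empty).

After op 1 (insert('g')): buffer="grgybdpygj" (len 10), cursors c1@1 c2@3 c3@9, authorship 1.2.....3.
After op 2 (move_left): buffer="grgybdpygj" (len 10), cursors c1@0 c2@2 c3@8, authorship 1.2.....3.
After op 3 (insert('z')): buffer="zgrzgybdpyzgj" (len 13), cursors c1@1 c2@4 c3@11, authorship 11.22.....33.

Answer: zgrzgybdpyzgj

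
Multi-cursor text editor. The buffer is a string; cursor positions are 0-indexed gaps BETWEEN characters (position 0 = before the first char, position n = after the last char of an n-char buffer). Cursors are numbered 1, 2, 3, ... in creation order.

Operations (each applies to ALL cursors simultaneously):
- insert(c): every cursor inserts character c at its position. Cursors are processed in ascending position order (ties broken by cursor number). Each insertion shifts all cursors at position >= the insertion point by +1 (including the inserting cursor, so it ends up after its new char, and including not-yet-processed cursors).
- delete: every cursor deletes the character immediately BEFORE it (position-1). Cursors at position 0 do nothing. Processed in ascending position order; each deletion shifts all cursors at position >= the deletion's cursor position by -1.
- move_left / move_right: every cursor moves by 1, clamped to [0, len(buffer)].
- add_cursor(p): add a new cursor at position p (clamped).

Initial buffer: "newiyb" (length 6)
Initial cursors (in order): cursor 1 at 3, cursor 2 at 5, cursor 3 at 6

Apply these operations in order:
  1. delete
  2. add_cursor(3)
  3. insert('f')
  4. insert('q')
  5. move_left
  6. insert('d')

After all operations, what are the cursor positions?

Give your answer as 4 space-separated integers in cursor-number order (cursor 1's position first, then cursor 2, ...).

Answer: 4 14 14 14

Derivation:
After op 1 (delete): buffer="nei" (len 3), cursors c1@2 c2@3 c3@3, authorship ...
After op 2 (add_cursor(3)): buffer="nei" (len 3), cursors c1@2 c2@3 c3@3 c4@3, authorship ...
After op 3 (insert('f')): buffer="nefifff" (len 7), cursors c1@3 c2@7 c3@7 c4@7, authorship ..1.234
After op 4 (insert('q')): buffer="nefqifffqqq" (len 11), cursors c1@4 c2@11 c3@11 c4@11, authorship ..11.234234
After op 5 (move_left): buffer="nefqifffqqq" (len 11), cursors c1@3 c2@10 c3@10 c4@10, authorship ..11.234234
After op 6 (insert('d')): buffer="nefdqifffqqdddq" (len 15), cursors c1@4 c2@14 c3@14 c4@14, authorship ..111.234232344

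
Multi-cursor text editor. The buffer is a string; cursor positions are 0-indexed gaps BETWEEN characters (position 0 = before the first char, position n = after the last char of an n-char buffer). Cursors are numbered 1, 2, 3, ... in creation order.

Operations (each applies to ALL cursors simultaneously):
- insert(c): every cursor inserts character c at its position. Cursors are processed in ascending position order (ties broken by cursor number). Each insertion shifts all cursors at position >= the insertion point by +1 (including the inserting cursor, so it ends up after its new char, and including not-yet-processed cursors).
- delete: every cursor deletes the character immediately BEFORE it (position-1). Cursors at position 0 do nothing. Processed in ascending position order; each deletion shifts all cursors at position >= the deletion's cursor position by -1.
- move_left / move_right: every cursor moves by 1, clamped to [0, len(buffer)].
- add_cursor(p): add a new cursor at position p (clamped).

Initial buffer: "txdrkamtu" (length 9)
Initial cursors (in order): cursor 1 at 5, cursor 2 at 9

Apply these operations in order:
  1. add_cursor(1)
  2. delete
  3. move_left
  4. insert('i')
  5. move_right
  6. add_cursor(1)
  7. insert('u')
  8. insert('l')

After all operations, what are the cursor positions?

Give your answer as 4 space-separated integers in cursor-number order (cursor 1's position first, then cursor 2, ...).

After op 1 (add_cursor(1)): buffer="txdrkamtu" (len 9), cursors c3@1 c1@5 c2@9, authorship .........
After op 2 (delete): buffer="xdramt" (len 6), cursors c3@0 c1@3 c2@6, authorship ......
After op 3 (move_left): buffer="xdramt" (len 6), cursors c3@0 c1@2 c2@5, authorship ......
After op 4 (insert('i')): buffer="ixdiramit" (len 9), cursors c3@1 c1@4 c2@8, authorship 3..1...2.
After op 5 (move_right): buffer="ixdiramit" (len 9), cursors c3@2 c1@5 c2@9, authorship 3..1...2.
After op 6 (add_cursor(1)): buffer="ixdiramit" (len 9), cursors c4@1 c3@2 c1@5 c2@9, authorship 3..1...2.
After op 7 (insert('u')): buffer="iuxudiruamitu" (len 13), cursors c4@2 c3@4 c1@8 c2@13, authorship 34.3.1.1..2.2
After op 8 (insert('l')): buffer="iulxuldirulamitul" (len 17), cursors c4@3 c3@6 c1@11 c2@17, authorship 344.33.1.11..2.22

Answer: 11 17 6 3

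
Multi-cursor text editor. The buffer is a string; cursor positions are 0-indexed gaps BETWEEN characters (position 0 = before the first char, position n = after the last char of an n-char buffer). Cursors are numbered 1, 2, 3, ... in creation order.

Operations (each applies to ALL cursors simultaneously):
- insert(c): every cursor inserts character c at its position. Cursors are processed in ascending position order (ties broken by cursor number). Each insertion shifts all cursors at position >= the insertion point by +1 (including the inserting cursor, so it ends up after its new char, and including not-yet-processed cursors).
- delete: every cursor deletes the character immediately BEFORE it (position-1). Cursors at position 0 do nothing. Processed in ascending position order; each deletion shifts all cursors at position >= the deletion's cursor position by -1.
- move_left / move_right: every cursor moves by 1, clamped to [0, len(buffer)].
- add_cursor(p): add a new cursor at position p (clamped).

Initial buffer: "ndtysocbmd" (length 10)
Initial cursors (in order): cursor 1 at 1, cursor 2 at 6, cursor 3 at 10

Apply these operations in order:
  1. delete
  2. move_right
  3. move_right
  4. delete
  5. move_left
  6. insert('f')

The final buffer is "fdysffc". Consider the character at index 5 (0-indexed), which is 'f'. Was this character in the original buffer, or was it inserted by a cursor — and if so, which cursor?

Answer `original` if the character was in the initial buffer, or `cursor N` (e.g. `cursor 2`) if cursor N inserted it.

Answer: cursor 3

Derivation:
After op 1 (delete): buffer="dtyscbm" (len 7), cursors c1@0 c2@4 c3@7, authorship .......
After op 2 (move_right): buffer="dtyscbm" (len 7), cursors c1@1 c2@5 c3@7, authorship .......
After op 3 (move_right): buffer="dtyscbm" (len 7), cursors c1@2 c2@6 c3@7, authorship .......
After op 4 (delete): buffer="dysc" (len 4), cursors c1@1 c2@4 c3@4, authorship ....
After op 5 (move_left): buffer="dysc" (len 4), cursors c1@0 c2@3 c3@3, authorship ....
After op 6 (insert('f')): buffer="fdysffc" (len 7), cursors c1@1 c2@6 c3@6, authorship 1...23.
Authorship (.=original, N=cursor N): 1 . . . 2 3 .
Index 5: author = 3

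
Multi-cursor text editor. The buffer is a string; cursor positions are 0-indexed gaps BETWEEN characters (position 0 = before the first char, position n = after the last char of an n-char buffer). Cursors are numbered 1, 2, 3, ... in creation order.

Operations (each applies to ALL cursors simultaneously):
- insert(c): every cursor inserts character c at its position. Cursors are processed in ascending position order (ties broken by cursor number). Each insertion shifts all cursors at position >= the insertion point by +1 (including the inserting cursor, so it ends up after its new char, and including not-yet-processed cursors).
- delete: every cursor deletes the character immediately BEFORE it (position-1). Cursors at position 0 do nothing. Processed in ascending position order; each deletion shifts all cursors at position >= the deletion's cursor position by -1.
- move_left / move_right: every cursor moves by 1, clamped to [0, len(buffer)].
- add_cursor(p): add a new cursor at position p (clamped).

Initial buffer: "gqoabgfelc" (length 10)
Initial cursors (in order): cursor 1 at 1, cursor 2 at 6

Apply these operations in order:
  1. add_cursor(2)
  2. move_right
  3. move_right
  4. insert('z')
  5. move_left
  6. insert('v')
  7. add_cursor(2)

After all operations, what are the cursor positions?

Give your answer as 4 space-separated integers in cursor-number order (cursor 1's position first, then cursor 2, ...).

After op 1 (add_cursor(2)): buffer="gqoabgfelc" (len 10), cursors c1@1 c3@2 c2@6, authorship ..........
After op 2 (move_right): buffer="gqoabgfelc" (len 10), cursors c1@2 c3@3 c2@7, authorship ..........
After op 3 (move_right): buffer="gqoabgfelc" (len 10), cursors c1@3 c3@4 c2@8, authorship ..........
After op 4 (insert('z')): buffer="gqozazbgfezlc" (len 13), cursors c1@4 c3@6 c2@11, authorship ...1.3....2..
After op 5 (move_left): buffer="gqozazbgfezlc" (len 13), cursors c1@3 c3@5 c2@10, authorship ...1.3....2..
After op 6 (insert('v')): buffer="gqovzavzbgfevzlc" (len 16), cursors c1@4 c3@7 c2@13, authorship ...11.33....22..
After op 7 (add_cursor(2)): buffer="gqovzavzbgfevzlc" (len 16), cursors c4@2 c1@4 c3@7 c2@13, authorship ...11.33....22..

Answer: 4 13 7 2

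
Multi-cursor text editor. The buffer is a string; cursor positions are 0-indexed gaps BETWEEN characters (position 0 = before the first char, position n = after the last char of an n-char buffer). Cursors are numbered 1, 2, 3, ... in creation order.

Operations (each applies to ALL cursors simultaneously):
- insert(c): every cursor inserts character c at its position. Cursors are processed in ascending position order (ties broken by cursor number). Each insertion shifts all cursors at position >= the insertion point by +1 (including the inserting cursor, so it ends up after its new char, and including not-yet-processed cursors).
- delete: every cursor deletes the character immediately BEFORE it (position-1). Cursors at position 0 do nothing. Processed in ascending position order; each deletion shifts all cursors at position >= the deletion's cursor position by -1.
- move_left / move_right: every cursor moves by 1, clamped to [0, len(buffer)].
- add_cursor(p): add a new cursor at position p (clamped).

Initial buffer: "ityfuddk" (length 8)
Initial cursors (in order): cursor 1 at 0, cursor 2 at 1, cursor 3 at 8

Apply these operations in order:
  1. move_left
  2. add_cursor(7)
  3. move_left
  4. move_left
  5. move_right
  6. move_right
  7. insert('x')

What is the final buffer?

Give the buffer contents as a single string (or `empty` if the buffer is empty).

After op 1 (move_left): buffer="ityfuddk" (len 8), cursors c1@0 c2@0 c3@7, authorship ........
After op 2 (add_cursor(7)): buffer="ityfuddk" (len 8), cursors c1@0 c2@0 c3@7 c4@7, authorship ........
After op 3 (move_left): buffer="ityfuddk" (len 8), cursors c1@0 c2@0 c3@6 c4@6, authorship ........
After op 4 (move_left): buffer="ityfuddk" (len 8), cursors c1@0 c2@0 c3@5 c4@5, authorship ........
After op 5 (move_right): buffer="ityfuddk" (len 8), cursors c1@1 c2@1 c3@6 c4@6, authorship ........
After op 6 (move_right): buffer="ityfuddk" (len 8), cursors c1@2 c2@2 c3@7 c4@7, authorship ........
After op 7 (insert('x')): buffer="itxxyfuddxxk" (len 12), cursors c1@4 c2@4 c3@11 c4@11, authorship ..12.....34.

Answer: itxxyfuddxxk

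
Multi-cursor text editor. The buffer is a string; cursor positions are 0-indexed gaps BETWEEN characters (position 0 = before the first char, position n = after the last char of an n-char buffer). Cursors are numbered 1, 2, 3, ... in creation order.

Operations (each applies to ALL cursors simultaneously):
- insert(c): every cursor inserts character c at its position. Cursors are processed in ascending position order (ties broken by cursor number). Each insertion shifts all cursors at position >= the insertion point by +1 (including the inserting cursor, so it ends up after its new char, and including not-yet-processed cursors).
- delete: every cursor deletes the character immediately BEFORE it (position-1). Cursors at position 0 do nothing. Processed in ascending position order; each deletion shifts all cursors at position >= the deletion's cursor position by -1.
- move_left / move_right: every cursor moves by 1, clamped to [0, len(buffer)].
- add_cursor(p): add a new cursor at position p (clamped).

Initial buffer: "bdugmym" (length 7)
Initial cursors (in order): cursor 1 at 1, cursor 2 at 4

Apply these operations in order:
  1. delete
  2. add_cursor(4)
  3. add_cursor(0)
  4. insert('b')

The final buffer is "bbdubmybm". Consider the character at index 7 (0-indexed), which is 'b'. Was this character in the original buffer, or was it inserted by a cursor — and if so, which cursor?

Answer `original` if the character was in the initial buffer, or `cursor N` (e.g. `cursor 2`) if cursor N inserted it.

Answer: cursor 3

Derivation:
After op 1 (delete): buffer="dumym" (len 5), cursors c1@0 c2@2, authorship .....
After op 2 (add_cursor(4)): buffer="dumym" (len 5), cursors c1@0 c2@2 c3@4, authorship .....
After op 3 (add_cursor(0)): buffer="dumym" (len 5), cursors c1@0 c4@0 c2@2 c3@4, authorship .....
After op 4 (insert('b')): buffer="bbdubmybm" (len 9), cursors c1@2 c4@2 c2@5 c3@8, authorship 14..2..3.
Authorship (.=original, N=cursor N): 1 4 . . 2 . . 3 .
Index 7: author = 3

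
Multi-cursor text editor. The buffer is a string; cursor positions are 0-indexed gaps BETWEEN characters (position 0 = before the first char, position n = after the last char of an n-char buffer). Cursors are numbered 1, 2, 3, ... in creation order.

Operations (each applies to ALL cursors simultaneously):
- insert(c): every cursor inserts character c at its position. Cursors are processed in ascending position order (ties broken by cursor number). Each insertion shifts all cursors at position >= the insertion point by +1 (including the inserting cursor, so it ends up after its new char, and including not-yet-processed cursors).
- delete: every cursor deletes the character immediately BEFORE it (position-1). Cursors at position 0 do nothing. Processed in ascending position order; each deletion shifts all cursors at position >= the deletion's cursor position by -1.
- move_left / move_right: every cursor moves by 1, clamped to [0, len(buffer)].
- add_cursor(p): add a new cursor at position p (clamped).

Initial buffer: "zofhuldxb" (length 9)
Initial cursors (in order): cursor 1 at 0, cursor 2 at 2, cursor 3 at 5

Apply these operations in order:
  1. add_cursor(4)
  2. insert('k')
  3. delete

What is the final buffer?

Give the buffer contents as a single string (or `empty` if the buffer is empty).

After op 1 (add_cursor(4)): buffer="zofhuldxb" (len 9), cursors c1@0 c2@2 c4@4 c3@5, authorship .........
After op 2 (insert('k')): buffer="kzokfhkukldxb" (len 13), cursors c1@1 c2@4 c4@7 c3@9, authorship 1..2..4.3....
After op 3 (delete): buffer="zofhuldxb" (len 9), cursors c1@0 c2@2 c4@4 c3@5, authorship .........

Answer: zofhuldxb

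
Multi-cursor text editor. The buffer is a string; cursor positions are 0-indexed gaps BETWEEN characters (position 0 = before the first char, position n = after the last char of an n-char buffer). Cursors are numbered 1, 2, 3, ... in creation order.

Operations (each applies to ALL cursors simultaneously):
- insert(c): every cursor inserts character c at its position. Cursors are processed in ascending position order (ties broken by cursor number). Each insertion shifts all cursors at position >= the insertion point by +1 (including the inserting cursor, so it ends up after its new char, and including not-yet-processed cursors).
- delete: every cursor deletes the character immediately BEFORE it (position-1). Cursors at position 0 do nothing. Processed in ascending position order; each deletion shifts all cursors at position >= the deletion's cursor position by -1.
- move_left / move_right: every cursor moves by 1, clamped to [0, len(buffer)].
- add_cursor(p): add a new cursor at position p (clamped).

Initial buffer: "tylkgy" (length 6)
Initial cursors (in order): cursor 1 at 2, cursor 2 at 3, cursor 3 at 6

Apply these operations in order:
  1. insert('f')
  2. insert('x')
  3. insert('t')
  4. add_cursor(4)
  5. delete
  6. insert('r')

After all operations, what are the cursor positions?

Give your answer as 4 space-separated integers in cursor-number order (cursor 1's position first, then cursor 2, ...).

Answer: 5 9 15 5

Derivation:
After op 1 (insert('f')): buffer="tyflfkgyf" (len 9), cursors c1@3 c2@5 c3@9, authorship ..1.2...3
After op 2 (insert('x')): buffer="tyfxlfxkgyfx" (len 12), cursors c1@4 c2@7 c3@12, authorship ..11.22...33
After op 3 (insert('t')): buffer="tyfxtlfxtkgyfxt" (len 15), cursors c1@5 c2@9 c3@15, authorship ..111.222...333
After op 4 (add_cursor(4)): buffer="tyfxtlfxtkgyfxt" (len 15), cursors c4@4 c1@5 c2@9 c3@15, authorship ..111.222...333
After op 5 (delete): buffer="tyflfxkgyfx" (len 11), cursors c1@3 c4@3 c2@6 c3@11, authorship ..1.22...33
After op 6 (insert('r')): buffer="tyfrrlfxrkgyfxr" (len 15), cursors c1@5 c4@5 c2@9 c3@15, authorship ..114.222...333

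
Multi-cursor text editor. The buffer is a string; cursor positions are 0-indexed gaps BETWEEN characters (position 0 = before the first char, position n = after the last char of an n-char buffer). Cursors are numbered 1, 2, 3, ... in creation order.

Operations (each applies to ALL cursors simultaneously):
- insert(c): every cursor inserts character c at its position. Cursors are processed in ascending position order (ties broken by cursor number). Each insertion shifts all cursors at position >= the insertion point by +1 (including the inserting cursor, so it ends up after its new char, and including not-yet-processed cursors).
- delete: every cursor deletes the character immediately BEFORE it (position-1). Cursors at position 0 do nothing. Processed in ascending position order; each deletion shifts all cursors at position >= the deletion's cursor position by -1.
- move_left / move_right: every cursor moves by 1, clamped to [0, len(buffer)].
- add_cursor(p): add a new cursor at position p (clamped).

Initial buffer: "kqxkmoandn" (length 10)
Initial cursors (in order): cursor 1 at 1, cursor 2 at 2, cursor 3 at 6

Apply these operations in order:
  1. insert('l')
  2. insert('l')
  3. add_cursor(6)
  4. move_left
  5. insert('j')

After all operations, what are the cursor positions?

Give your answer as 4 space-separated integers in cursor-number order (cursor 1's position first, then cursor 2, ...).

Answer: 3 8 15 8

Derivation:
After op 1 (insert('l')): buffer="klqlxkmolandn" (len 13), cursors c1@2 c2@4 c3@9, authorship .1.2....3....
After op 2 (insert('l')): buffer="kllqllxkmollandn" (len 16), cursors c1@3 c2@6 c3@12, authorship .11.22....33....
After op 3 (add_cursor(6)): buffer="kllqllxkmollandn" (len 16), cursors c1@3 c2@6 c4@6 c3@12, authorship .11.22....33....
After op 4 (move_left): buffer="kllqllxkmollandn" (len 16), cursors c1@2 c2@5 c4@5 c3@11, authorship .11.22....33....
After op 5 (insert('j')): buffer="kljlqljjlxkmoljlandn" (len 20), cursors c1@3 c2@8 c4@8 c3@15, authorship .111.2242....333....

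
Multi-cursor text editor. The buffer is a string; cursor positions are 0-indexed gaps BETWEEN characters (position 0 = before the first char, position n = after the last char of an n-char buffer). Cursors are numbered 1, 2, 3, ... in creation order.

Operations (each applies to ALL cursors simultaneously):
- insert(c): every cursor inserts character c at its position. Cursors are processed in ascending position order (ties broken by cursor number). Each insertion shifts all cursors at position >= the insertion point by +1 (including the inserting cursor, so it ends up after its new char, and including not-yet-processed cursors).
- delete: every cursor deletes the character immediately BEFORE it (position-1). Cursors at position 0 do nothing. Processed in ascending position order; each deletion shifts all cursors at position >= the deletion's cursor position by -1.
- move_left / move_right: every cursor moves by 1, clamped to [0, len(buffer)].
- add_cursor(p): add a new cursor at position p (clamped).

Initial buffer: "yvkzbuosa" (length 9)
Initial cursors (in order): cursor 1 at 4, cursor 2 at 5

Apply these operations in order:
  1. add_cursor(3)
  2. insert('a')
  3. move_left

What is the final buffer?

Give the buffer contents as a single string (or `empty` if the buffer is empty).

Answer: yvkazabauosa

Derivation:
After op 1 (add_cursor(3)): buffer="yvkzbuosa" (len 9), cursors c3@3 c1@4 c2@5, authorship .........
After op 2 (insert('a')): buffer="yvkazabauosa" (len 12), cursors c3@4 c1@6 c2@8, authorship ...3.1.2....
After op 3 (move_left): buffer="yvkazabauosa" (len 12), cursors c3@3 c1@5 c2@7, authorship ...3.1.2....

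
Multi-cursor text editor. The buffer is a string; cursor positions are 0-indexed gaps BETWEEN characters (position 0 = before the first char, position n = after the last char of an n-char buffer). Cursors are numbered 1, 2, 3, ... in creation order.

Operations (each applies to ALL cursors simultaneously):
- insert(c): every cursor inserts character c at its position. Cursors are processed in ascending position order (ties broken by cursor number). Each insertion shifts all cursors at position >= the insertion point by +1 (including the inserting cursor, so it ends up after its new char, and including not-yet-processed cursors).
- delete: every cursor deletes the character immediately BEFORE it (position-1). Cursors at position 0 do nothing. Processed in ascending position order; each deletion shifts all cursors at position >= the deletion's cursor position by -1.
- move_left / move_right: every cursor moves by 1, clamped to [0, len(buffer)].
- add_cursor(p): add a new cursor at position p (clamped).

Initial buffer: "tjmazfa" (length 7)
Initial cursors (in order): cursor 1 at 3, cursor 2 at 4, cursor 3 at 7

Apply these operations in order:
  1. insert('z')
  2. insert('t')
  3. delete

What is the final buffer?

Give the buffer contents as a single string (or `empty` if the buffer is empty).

Answer: tjmzazzfaz

Derivation:
After op 1 (insert('z')): buffer="tjmzazzfaz" (len 10), cursors c1@4 c2@6 c3@10, authorship ...1.2...3
After op 2 (insert('t')): buffer="tjmztaztzfazt" (len 13), cursors c1@5 c2@8 c3@13, authorship ...11.22...33
After op 3 (delete): buffer="tjmzazzfaz" (len 10), cursors c1@4 c2@6 c3@10, authorship ...1.2...3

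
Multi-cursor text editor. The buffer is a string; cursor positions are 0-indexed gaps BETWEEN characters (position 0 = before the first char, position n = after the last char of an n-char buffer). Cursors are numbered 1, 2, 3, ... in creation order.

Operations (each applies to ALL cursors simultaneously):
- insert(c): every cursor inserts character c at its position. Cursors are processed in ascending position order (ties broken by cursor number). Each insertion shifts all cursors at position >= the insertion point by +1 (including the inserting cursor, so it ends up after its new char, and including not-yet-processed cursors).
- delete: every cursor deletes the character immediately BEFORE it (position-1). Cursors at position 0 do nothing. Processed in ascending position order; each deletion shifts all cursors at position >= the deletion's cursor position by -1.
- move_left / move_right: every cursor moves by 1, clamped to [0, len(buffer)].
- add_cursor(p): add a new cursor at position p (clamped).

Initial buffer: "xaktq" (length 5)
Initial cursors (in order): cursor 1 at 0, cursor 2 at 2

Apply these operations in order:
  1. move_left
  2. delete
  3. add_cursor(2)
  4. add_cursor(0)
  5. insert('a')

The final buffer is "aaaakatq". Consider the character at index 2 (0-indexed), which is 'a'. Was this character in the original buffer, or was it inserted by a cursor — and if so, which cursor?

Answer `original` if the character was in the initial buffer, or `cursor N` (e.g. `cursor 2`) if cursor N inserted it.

After op 1 (move_left): buffer="xaktq" (len 5), cursors c1@0 c2@1, authorship .....
After op 2 (delete): buffer="aktq" (len 4), cursors c1@0 c2@0, authorship ....
After op 3 (add_cursor(2)): buffer="aktq" (len 4), cursors c1@0 c2@0 c3@2, authorship ....
After op 4 (add_cursor(0)): buffer="aktq" (len 4), cursors c1@0 c2@0 c4@0 c3@2, authorship ....
After op 5 (insert('a')): buffer="aaaakatq" (len 8), cursors c1@3 c2@3 c4@3 c3@6, authorship 124..3..
Authorship (.=original, N=cursor N): 1 2 4 . . 3 . .
Index 2: author = 4

Answer: cursor 4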